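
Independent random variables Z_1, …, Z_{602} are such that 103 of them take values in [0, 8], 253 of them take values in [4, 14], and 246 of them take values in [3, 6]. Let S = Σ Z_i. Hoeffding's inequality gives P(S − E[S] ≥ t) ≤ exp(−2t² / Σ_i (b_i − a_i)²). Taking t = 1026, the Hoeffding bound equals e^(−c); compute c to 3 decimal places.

61.730

Σ(b_i − a_i)² = 103·8² + 253·10² + 246·3² = 34106.
c = 2t² / 34106 = 2·1026² / 34106 = 61.7297.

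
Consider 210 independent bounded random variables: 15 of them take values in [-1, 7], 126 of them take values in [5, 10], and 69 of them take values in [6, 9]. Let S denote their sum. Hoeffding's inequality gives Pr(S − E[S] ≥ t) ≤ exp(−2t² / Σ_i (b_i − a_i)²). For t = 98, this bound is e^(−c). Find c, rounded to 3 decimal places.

Σ(b_i − a_i)² = 15·8² + 126·5² + 69·3² = 4731.
c = 2t² / 4731 = 2·98² / 4731 = 4.0600.

4.060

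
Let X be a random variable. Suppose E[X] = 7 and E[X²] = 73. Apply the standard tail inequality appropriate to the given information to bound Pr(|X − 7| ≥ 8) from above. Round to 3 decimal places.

0.375

The first two moments determine the variance, so Chebyshev's inequality is the sharpest standard bound available.
Var(X) = E[X²] − (E[X])² = 73 − 49 = 24.
Chebyshev's inequality: Pr(|X − μ| ≥ t) ≤ Var(X)/t² = 24/64 = 0.3750.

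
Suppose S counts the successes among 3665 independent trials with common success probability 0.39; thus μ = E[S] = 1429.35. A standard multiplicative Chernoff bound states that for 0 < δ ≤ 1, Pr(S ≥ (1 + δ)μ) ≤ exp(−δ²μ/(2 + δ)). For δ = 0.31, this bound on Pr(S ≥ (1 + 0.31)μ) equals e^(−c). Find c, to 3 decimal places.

59.463

c = δ²μ/(2 + δ) = 0.31²·1429.35/(2 + 0.31) = 59.4634.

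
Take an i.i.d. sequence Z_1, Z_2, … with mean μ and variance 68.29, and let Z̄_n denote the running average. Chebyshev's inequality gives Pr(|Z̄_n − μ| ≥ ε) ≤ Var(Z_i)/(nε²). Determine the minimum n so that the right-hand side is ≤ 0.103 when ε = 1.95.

Require 68.29/(n·1.95²) ≤ 0.103, i.e. n ≥ 68.29/(0.103·1.95²) = 174.362.
The smallest integer n is 175.

175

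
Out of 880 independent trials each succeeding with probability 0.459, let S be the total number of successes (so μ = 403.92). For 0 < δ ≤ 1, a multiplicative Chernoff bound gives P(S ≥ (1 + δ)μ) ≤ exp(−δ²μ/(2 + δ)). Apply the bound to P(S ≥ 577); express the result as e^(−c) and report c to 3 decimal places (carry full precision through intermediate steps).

Write 577 = (1 + δ)μ, so δ = 577/403.92 − 1 = 0.4285007…
Then the exponent is δ²μ/(2 + δ) = (577 − μ)² / (μ·(2 + δ)) = 30.539378.

30.539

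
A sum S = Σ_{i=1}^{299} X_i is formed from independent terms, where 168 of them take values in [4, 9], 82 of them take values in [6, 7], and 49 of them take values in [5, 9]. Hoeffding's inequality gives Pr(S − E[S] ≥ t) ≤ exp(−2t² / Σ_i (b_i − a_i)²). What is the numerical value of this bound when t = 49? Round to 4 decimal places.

Σ(b_i − a_i)² = 168·5² + 82·1² + 49·4² = 5066.
Exponent = 2·49² / 5066 = 0.94789.
Bound = exp(−0.94789) = 0.38756.

0.3876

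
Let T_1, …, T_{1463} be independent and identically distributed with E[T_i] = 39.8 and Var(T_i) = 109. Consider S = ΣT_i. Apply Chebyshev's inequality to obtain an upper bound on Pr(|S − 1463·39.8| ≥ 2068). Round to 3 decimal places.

0.037

Var(S) = n·Var(T_i) = 1463·109 = 159467.
Chebyshev: Pr(|S − 1463·39.8| ≥ 2068) ≤ Var(S)/2068² = 159467/4276624 = 0.0373.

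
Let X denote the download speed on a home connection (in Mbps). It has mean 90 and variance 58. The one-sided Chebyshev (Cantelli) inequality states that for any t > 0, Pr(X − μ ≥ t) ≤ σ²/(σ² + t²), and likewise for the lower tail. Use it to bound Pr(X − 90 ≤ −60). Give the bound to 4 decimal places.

Here σ² = 58 and t = 60, so σ² + t² = 3658.
Cantelli's bound: 58/3658 = 0.0159.

0.0159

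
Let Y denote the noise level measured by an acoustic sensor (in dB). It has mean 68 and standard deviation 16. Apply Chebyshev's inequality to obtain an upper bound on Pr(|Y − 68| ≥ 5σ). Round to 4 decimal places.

0.0400

Chebyshev: Pr(|Y − μ| ≥ t) ≤ Var(Y)/t².
Var(Y) = σ² = 16² = 256.
t = 5·16 = 80.
Bound = 256 / 6400 = 0.0400.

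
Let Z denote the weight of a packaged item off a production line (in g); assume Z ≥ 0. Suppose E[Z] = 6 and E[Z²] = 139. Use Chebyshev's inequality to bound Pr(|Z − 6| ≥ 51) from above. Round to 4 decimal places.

Var(Z) = E[Z²] − (E[Z])² = 139 − 36 = 103.
Chebyshev's inequality: Pr(|Z − μ| ≥ t) ≤ Var(Z)/t² = 103/2601 = 0.0396.

0.0396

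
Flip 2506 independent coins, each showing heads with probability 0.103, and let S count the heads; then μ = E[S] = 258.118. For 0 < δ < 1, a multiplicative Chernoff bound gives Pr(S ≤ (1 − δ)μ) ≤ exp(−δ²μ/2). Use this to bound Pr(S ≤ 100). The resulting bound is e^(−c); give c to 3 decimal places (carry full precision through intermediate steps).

48.430

Write 100 = (1 − δ)μ, so δ = 1 − 100/258.118 = 0.6125803…
Then the exponent is δ²μ/2 = (μ − 100)²/(2μ) = 48.429985.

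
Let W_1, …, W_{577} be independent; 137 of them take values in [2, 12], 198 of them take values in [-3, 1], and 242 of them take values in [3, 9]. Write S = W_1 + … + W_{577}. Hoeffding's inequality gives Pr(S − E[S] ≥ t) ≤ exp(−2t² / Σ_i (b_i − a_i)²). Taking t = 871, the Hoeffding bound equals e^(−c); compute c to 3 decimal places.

59.315

Σ(b_i − a_i)² = 137·10² + 198·4² + 242·6² = 25580.
c = 2t² / 25580 = 2·871² / 25580 = 59.3152.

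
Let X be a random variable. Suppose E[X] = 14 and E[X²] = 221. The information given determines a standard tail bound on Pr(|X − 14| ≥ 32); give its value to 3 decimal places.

The first two moments determine the variance, so Chebyshev's inequality is the sharpest standard bound available.
Var(X) = E[X²] − (E[X])² = 221 − 196 = 25.
Chebyshev's inequality: Pr(|X − μ| ≥ t) ≤ Var(X)/t² = 25/1024 = 0.0244.

0.024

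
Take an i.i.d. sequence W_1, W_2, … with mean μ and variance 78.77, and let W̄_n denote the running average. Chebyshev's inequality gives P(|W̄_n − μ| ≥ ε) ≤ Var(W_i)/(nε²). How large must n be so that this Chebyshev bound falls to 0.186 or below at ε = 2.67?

Require 78.77/(n·2.67²) ≤ 0.186, i.e. n ≥ 78.77/(0.186·2.67²) = 59.405.
The smallest integer n is 60.

60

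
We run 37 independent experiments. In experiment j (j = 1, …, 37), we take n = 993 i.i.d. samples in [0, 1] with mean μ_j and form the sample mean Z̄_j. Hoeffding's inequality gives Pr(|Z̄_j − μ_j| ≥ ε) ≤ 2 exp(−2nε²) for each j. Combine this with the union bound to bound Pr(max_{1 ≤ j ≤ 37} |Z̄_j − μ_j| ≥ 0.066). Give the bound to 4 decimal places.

Per-experiment Hoeffding bound: 2·exp(−2·993·0.066²) = 2·exp(−8.65102) = 0.0003499.
Union bound over 37 events: 37·0.0003499 = 0.01295.

0.0129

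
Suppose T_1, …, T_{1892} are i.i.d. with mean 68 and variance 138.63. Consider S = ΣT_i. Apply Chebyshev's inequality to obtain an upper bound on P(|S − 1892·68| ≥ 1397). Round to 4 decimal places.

0.1344

Var(S) = n·Var(T_i) = 1892·138.63 = 262287.96.
Chebyshev: P(|S − 1892·68| ≥ 1397) ≤ Var(S)/1397² = 262287.96/1951609 = 0.1344.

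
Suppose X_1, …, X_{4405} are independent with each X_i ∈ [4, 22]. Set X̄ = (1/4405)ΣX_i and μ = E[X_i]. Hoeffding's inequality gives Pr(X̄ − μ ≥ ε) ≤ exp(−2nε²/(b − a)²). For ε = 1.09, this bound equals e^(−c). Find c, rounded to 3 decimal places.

32.306

c = 2nε²/(b − a)² = 2·4405·1.09² / 18² = 32.3061.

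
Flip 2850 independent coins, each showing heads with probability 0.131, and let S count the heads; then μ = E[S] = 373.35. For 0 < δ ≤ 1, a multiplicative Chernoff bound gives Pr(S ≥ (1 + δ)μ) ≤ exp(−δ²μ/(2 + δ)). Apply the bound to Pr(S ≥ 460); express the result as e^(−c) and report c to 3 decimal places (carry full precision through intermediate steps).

Write 460 = (1 + δ)μ, so δ = 460/373.35 − 1 = 0.2320879…
Then the exponent is δ²μ/(2 + δ) = (460 − μ)² / (μ·(2 + δ)) = 9.009687.

9.010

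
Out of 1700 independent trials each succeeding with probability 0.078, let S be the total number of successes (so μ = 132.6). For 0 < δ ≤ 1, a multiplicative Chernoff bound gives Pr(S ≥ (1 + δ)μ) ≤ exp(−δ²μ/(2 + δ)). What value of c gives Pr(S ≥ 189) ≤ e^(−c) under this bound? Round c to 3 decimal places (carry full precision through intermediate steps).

Write 189 = (1 + δ)μ, so δ = 189/132.6 − 1 = 0.4253394…
Then the exponent is δ²μ/(2 + δ) = (189 − μ)² / (μ·(2 + δ)) = 9.891045.

9.891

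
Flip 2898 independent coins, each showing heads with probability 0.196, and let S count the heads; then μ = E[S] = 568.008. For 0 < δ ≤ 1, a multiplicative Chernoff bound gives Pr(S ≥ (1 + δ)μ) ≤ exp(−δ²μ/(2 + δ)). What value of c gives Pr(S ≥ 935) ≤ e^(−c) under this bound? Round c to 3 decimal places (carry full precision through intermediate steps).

Write 935 = (1 + δ)μ, so δ = 935/568.008 − 1 = 0.6461036…
Then the exponent is δ²μ/(2 + δ) = (935 − μ)² / (μ·(2 + δ)) = 89.609056.

89.609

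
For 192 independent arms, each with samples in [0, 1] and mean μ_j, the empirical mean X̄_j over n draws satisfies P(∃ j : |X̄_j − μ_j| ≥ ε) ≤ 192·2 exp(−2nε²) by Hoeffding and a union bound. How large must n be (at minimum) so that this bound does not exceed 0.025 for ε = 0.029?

Need 2·192·exp(−2nε²) ≤ 0.025, i.e. exp(−2nε²) ≤ 0.025/384.
So 2nε² ≥ ln(384/0.025) = 9.639522.
Hence n ≥ 9.639522/(2·0.029²) = 5730.988.
The smallest integer n is 5731.

5731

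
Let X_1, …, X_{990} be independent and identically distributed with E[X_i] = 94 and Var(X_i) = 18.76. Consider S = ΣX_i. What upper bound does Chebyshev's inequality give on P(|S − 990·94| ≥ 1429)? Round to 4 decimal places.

Var(S) = n·Var(X_i) = 990·18.76 = 18572.4.
Chebyshev: P(|S − 990·94| ≥ 1429) ≤ Var(S)/1429² = 18572.4/2042041 = 0.0091.

0.0091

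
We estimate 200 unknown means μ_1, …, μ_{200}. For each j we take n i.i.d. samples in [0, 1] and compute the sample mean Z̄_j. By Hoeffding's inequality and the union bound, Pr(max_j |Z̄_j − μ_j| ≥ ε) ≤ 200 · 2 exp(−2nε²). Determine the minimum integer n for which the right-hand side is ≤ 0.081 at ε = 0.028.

5424

Need 2·200·exp(−2nε²) ≤ 0.081, i.e. exp(−2nε²) ≤ 0.081/400.
So 2nε² ≥ ln(400/0.081) = 8.504771.
Hence n ≥ 8.504771/(2·0.028²) = 5423.961.
The smallest integer n is 5424.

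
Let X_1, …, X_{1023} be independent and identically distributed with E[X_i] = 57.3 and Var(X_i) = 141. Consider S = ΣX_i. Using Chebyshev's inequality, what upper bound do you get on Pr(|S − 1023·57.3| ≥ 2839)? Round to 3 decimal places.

0.018

Var(S) = n·Var(X_i) = 1023·141 = 144243.
Chebyshev: Pr(|S − 1023·57.3| ≥ 2839) ≤ Var(S)/2839² = 144243/8059921 = 0.0179.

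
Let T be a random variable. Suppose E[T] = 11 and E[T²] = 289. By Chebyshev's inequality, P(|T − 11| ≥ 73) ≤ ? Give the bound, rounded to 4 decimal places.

0.0315

Var(T) = E[T²] − (E[T])² = 289 − 121 = 168.
Chebyshev's inequality: P(|T − μ| ≥ t) ≤ Var(T)/t² = 168/5329 = 0.0315.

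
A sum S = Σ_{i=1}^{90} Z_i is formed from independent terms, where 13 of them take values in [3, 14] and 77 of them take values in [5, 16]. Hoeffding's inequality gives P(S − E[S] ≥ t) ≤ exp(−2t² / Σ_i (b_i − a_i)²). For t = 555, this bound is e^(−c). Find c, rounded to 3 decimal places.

Σ(b_i − a_i)² = 13·11² + 77·11² = 10890.
c = 2t² / 10890 = 2·555² / 10890 = 56.5702.

56.570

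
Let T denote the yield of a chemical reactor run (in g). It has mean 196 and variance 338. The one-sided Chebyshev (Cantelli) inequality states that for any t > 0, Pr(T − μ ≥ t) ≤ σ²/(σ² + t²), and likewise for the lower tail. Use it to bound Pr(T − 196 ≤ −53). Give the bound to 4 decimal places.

0.1074

Here σ² = 338 and t = 53, so σ² + t² = 3147.
Cantelli's bound: 338/3147 = 0.1074.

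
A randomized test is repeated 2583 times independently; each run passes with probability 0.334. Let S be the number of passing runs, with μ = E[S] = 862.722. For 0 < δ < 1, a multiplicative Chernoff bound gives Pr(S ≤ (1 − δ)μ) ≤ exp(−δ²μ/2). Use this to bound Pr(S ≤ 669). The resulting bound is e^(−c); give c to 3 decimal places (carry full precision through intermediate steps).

21.750

Write 669 = (1 − δ)μ, so δ = 1 − 669/862.722 = 0.2245474…
Then the exponent is δ²μ/2 = (μ − 669)²/(2μ) = 21.749888.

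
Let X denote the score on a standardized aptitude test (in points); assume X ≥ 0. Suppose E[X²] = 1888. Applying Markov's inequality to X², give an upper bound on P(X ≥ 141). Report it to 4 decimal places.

Since X ≥ 0, the event {X ≥ 141} is the same as {X² ≥ 19881}.
Markov's inequality applied to X² gives P(X² ≥ 19881) ≤ E[X²]/19881 = 1888/19881 = 0.0950.

0.0950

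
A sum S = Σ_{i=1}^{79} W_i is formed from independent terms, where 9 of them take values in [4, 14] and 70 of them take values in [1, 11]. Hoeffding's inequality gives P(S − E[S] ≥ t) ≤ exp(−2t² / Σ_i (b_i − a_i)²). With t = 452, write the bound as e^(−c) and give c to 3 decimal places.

Σ(b_i − a_i)² = 9·10² + 70·10² = 7900.
c = 2t² / 7900 = 2·452² / 7900 = 51.7225.

51.723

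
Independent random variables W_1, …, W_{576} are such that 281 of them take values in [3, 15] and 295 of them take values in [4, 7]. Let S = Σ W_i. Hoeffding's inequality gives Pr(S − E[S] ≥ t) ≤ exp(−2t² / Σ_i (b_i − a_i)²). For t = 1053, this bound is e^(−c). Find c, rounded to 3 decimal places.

51.430

Σ(b_i − a_i)² = 281·12² + 295·3² = 43119.
c = 2t² / 43119 = 2·1053² / 43119 = 51.4302.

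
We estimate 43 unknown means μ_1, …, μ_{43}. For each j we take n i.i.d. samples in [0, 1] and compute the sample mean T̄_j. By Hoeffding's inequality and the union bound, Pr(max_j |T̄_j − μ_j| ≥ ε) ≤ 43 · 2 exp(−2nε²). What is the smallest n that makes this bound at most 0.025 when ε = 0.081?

Need 2·43·exp(−2nε²) ≤ 0.025, i.e. exp(−2nε²) ≤ 0.025/86.
So 2nε² ≥ ln(86/0.025) = 8.143227.
Hence n ≥ 8.143227/(2·0.081²) = 620.578.
The smallest integer n is 621.

621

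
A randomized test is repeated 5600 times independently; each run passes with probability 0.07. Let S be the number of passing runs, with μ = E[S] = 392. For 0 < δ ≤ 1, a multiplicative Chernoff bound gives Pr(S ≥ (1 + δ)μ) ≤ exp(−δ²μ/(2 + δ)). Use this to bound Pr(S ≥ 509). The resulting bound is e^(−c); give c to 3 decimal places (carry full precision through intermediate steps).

15.193

Write 509 = (1 + δ)μ, so δ = 509/392 − 1 = 0.2984694…
Then the exponent is δ²μ/(2 + δ) = (509 − μ)² / (μ·(2 + δ)) = 15.193119.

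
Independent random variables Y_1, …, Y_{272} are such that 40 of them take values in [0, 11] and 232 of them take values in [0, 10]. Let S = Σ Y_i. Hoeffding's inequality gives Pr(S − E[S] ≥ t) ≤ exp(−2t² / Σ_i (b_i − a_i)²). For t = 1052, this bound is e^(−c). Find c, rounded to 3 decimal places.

78.938

Σ(b_i − a_i)² = 40·11² + 232·10² = 28040.
c = 2t² / 28040 = 2·1052² / 28040 = 78.9375.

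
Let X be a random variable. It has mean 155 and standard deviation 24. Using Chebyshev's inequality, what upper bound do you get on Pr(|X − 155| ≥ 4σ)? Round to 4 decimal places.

Chebyshev: Pr(|X − μ| ≥ t) ≤ Var(X)/t².
Var(X) = σ² = 24² = 576.
t = 4·24 = 96.
Bound = 576 / 9216 = 0.0625.

0.0625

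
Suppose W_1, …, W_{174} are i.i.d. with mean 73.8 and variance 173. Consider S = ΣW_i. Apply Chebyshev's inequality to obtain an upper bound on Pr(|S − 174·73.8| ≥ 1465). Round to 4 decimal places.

Var(S) = n·Var(W_i) = 174·173 = 30102.
Chebyshev: Pr(|S − 174·73.8| ≥ 1465) ≤ Var(S)/1465² = 30102/2146225 = 0.0140.

0.0140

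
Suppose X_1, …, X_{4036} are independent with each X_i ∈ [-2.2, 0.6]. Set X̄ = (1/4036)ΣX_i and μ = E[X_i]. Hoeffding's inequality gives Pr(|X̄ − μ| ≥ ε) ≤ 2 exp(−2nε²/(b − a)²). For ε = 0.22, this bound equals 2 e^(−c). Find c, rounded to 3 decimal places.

49.832

c = 2nε²/(b − a)² = 2·4036·0.22² / 2.8² = 49.8322.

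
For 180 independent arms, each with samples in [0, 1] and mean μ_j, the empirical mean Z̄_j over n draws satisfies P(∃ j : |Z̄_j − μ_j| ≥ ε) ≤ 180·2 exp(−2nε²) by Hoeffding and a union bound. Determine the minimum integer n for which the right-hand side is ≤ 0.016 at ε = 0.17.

174

Need 2·180·exp(−2nε²) ≤ 0.016, i.e. exp(−2nε²) ≤ 0.016/360.
So 2nε² ≥ ln(360/0.016) = 10.021271.
Hence n ≥ 10.021271/(2·0.17²) = 173.378.
The smallest integer n is 174.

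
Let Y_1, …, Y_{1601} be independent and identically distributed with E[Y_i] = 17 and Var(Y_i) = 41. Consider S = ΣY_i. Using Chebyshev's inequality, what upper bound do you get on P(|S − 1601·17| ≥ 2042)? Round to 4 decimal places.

0.0157

Var(S) = n·Var(Y_i) = 1601·41 = 65641.
Chebyshev: P(|S − 1601·17| ≥ 2042) ≤ Var(S)/2042² = 65641/4169764 = 0.0157.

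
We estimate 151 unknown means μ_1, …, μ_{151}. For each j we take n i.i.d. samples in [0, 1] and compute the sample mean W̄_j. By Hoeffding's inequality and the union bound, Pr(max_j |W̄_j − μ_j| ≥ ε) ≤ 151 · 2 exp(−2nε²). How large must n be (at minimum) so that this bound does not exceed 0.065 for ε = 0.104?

Need 2·151·exp(−2nε²) ≤ 0.065, i.e. exp(−2nε²) ≤ 0.065/302.
So 2nε² ≥ ln(302/0.065) = 8.443795.
Hence n ≥ 8.443795/(2·0.104²) = 390.338.
The smallest integer n is 391.

391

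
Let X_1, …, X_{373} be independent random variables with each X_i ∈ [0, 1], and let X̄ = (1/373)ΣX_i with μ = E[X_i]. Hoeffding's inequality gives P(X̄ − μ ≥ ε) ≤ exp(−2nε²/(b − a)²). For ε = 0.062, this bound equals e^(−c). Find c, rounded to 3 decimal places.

c = 2nε²/(b − a)² = 2·373·0.062² / 1² = 2.8676.

2.868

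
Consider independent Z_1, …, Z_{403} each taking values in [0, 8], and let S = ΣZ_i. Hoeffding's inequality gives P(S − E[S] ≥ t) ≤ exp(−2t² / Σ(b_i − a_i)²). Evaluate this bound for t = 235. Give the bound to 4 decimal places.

Σ(b_i − a_i)² = 403·(8)² = 25792.
Exponent = 2·235²/25792 = 4.2823.
Bound = exp(−4.2823) = 0.01381.

0.0138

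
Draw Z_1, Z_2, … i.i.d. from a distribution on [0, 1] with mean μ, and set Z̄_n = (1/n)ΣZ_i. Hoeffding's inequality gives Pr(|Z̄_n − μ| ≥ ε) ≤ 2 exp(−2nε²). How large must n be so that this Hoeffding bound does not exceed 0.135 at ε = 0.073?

253

Require 2·exp(−2nε²) ≤ 0.135, i.e. 2nε² ≥ ln(2/0.135) = 2.695628.
So n ≥ 2.695628 / (2·0.073²) = 252.921.
The smallest integer n is 253.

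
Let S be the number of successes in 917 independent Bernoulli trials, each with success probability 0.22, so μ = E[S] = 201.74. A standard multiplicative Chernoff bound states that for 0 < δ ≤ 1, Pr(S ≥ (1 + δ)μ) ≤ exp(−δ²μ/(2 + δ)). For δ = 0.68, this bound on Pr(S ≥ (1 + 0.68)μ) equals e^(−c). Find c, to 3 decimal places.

c = δ²μ/(2 + δ) = 0.68²·201.74/(2 + 0.68) = 34.8077.

34.808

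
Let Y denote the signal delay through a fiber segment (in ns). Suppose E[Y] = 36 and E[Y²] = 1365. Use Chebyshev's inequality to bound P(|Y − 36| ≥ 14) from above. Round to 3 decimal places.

Var(Y) = E[Y²] − (E[Y])² = 1365 − 1296 = 69.
Chebyshev's inequality: P(|Y − μ| ≥ t) ≤ Var(Y)/t² = 69/196 = 0.3520.

0.352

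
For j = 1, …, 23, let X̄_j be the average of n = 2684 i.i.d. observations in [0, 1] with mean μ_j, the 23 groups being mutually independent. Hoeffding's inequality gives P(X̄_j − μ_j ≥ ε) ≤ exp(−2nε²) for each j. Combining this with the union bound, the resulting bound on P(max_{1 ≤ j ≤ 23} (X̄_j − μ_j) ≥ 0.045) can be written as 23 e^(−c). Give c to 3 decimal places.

10.870

Union bound over the 23 events: P(max_{1 ≤ j ≤ 23} (X̄_j − μ_j) ≥ 0.045) ≤ 23·exp(−2nε²) = 23 exp(−2·2684·0.045²).
So c = 2·2684·0.045² = 10.8702.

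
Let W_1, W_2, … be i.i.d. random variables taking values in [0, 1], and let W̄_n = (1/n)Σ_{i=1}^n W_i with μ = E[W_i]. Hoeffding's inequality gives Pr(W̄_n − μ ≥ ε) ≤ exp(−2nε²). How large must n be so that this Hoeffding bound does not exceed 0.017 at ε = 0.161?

79

Require exp(−2nε²) ≤ 0.017, i.e. 2nε² ≥ ln(1/0.017) = 4.074542.
So n ≥ 4.074542 / (2·0.161²) = 78.595.
The smallest integer n is 79.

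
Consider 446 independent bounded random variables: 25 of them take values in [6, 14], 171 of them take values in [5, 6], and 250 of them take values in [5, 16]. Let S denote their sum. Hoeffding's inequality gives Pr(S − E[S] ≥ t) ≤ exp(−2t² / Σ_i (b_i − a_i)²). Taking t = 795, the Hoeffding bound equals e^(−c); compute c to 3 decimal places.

39.476

Σ(b_i − a_i)² = 25·8² + 171·1² + 250·11² = 32021.
c = 2t² / 32021 = 2·795² / 32021 = 39.4757.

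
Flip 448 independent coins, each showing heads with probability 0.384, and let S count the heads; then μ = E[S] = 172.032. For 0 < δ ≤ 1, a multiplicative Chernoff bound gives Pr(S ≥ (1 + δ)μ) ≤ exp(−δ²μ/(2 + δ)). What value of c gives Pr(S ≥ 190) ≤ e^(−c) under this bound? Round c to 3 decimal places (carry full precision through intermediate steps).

Write 190 = (1 + δ)μ, so δ = 190/172.032 − 1 = 0.1044457…
Then the exponent is δ²μ/(2 + δ) = (190 − μ)² / (μ·(2 + δ)) = 0.891769.

0.892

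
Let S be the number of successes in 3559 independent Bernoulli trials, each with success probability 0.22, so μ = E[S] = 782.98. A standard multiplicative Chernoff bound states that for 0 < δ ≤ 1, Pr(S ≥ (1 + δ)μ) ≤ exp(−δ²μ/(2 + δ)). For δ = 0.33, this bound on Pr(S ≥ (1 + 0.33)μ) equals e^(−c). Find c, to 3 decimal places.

c = δ²μ/(2 + δ) = 0.33²·782.98/(2 + 0.33) = 36.5951.

36.595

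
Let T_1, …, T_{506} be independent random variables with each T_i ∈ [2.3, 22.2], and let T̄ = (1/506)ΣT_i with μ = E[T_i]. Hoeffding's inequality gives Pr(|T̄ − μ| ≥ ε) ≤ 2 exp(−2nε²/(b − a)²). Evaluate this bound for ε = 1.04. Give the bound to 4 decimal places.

Exponent: 2nε²/(b − a)² = 2·506·1.04² / 19.9² = 2.76402.
Bound = 2·exp(−2.76402) = 0.12608.

0.1261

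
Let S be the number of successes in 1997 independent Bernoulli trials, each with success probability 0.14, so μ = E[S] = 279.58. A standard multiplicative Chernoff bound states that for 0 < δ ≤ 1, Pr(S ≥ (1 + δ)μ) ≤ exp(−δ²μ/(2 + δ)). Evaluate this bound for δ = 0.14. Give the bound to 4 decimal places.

0.0773

Exponent = δ²μ/(2 + δ) = 0.14²·279.58/2.14 = 2.5606.
Bound = exp(−2.5606) = 0.07726.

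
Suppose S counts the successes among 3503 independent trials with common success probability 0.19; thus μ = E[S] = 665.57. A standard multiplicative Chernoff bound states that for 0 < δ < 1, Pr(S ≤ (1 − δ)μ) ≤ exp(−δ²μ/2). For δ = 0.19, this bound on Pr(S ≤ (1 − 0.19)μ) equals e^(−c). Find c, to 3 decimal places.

c = δ²μ/2 = 0.19²·665.57/2 = 12.0135.

12.014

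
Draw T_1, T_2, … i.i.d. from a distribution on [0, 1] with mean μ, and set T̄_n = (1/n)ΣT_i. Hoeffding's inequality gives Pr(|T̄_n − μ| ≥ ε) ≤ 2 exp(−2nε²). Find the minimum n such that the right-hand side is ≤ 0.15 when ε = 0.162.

50

Require 2·exp(−2nε²) ≤ 0.15, i.e. 2nε² ≥ ln(2/0.15) = 2.590267.
So n ≥ 2.590267 / (2·0.162²) = 49.350.
The smallest integer n is 50.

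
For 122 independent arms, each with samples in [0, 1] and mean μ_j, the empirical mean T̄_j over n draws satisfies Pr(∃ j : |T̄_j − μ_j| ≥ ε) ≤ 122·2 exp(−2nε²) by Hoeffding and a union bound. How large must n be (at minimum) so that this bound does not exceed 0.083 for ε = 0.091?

483

Need 2·122·exp(−2nε²) ≤ 0.083, i.e. exp(−2nε²) ≤ 0.083/244.
So 2nε² ≥ ln(244/0.083) = 7.986083.
Hence n ≥ 7.986083/(2·0.091²) = 482.193.
The smallest integer n is 483.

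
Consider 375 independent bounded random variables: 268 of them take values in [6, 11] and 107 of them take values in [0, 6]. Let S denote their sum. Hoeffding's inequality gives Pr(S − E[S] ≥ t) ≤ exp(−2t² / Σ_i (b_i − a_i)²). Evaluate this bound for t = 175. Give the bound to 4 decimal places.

0.0030

Σ(b_i − a_i)² = 268·5² + 107·6² = 10552.
Exponent = 2·175² / 10552 = 5.80459.
Bound = exp(−5.80459) = 0.00301.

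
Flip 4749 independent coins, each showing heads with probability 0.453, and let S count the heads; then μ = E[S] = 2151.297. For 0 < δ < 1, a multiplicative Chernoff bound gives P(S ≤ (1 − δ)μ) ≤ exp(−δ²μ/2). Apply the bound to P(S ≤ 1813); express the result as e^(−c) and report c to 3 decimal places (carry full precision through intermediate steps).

26.599

Write 1813 = (1 − δ)μ, so δ = 1 − 1813/2151.297 = 0.1572526…
Then the exponent is δ²μ/2 = (μ − 1813)²/(2μ) = 26.599038.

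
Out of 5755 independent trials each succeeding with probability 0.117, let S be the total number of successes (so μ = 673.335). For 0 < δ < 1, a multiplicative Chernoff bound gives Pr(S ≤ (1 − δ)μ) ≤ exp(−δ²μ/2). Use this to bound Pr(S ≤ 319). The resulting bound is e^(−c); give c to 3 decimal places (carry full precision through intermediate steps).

Write 319 = (1 − δ)μ, so δ = 1 − 319/673.335 = 0.5262388…
Then the exponent is δ²μ/2 = (μ − 319)²/(2μ) = 93.232412.

93.232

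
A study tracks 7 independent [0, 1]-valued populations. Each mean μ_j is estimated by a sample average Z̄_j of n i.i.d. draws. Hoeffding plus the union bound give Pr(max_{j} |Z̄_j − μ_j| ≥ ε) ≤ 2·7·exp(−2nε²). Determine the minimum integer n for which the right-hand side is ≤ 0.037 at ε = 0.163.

Need 2·7·exp(−2nε²) ≤ 0.037, i.e. exp(−2nε²) ≤ 0.037/14.
So 2nε² ≥ ln(14/0.037) = 5.935895.
Hence n ≥ 5.935895/(2·0.163²) = 111.707.
The smallest integer n is 112.

112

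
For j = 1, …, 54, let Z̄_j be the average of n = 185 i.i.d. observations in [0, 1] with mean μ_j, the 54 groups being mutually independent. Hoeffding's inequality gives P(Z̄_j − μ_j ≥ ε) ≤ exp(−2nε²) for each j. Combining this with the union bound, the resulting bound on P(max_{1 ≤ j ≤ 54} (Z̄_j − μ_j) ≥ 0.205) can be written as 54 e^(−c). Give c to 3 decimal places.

15.549

Union bound over the 54 events: P(max_{1 ≤ j ≤ 54} (Z̄_j − μ_j) ≥ 0.205) ≤ 54·exp(−2nε²) = 54 exp(−2·185·0.205²).
So c = 2·185·0.205² = 15.5493.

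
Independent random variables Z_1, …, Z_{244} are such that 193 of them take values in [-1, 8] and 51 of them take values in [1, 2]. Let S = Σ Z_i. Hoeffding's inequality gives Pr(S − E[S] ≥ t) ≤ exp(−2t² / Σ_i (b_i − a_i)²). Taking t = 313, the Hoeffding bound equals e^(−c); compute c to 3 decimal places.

Σ(b_i − a_i)² = 193·9² + 51·1² = 15684.
c = 2t² / 15684 = 2·313² / 15684 = 12.4929.

12.493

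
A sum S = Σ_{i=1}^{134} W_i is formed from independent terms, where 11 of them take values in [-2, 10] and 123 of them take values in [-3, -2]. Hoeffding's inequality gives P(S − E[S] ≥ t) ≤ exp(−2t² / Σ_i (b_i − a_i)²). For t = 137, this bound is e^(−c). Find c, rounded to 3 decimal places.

Σ(b_i − a_i)² = 11·12² + 123·1² = 1707.
c = 2t² / 1707 = 2·137² / 1707 = 21.9906.

21.991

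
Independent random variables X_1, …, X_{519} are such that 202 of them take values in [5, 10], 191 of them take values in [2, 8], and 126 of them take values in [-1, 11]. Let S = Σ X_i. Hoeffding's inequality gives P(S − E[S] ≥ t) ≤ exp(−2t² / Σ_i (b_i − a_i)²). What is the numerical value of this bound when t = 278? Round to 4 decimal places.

Σ(b_i − a_i)² = 202·5² + 191·6² + 126·12² = 30070.
Exponent = 2·278² / 30070 = 5.14027.
Bound = exp(−5.14027) = 0.00586.

0.0059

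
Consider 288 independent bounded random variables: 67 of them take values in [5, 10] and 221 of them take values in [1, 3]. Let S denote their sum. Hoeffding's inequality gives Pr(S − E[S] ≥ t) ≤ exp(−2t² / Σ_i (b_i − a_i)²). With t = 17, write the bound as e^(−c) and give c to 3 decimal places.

Σ(b_i − a_i)² = 67·5² + 221·2² = 2559.
c = 2t² / 2559 = 2·17² / 2559 = 0.2259.

0.226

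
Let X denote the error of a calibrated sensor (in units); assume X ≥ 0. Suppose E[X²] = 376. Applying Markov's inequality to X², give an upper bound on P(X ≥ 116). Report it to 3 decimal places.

Since X ≥ 0, the event {X ≥ 116} is the same as {X² ≥ 13456}.
Markov's inequality applied to X² gives P(X² ≥ 13456) ≤ E[X²]/13456 = 376/13456 = 0.0279.

0.028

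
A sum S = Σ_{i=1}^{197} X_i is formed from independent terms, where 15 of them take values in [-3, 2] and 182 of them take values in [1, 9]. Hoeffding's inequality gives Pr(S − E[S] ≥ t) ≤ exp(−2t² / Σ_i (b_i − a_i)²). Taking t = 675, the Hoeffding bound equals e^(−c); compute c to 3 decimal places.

Σ(b_i − a_i)² = 15·5² + 182·8² = 12023.
c = 2t² / 12023 = 2·675² / 12023 = 75.7922.

75.792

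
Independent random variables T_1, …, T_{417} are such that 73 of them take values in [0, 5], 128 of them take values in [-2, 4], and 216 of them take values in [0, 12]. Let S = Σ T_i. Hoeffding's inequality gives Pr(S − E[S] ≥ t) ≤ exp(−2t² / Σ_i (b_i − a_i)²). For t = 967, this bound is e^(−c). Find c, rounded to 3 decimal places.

49.822

Σ(b_i − a_i)² = 73·5² + 128·6² + 216·12² = 37537.
c = 2t² / 37537 = 2·967² / 37537 = 49.8223.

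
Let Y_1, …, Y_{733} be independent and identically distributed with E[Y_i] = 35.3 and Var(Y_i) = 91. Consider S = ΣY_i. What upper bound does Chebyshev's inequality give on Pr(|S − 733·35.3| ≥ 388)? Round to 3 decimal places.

0.443

Var(S) = n·Var(Y_i) = 733·91 = 66703.
Chebyshev: Pr(|S − 733·35.3| ≥ 388) ≤ Var(S)/388² = 66703/150544 = 0.4431.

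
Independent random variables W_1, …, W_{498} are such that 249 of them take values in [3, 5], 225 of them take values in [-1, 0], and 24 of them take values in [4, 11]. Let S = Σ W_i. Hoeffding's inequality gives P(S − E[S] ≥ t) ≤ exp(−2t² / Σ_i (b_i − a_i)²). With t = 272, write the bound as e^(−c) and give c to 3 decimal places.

Σ(b_i − a_i)² = 249·2² + 225·1² + 24·7² = 2397.
c = 2t² / 2397 = 2·272² / 2397 = 61.7305.

61.730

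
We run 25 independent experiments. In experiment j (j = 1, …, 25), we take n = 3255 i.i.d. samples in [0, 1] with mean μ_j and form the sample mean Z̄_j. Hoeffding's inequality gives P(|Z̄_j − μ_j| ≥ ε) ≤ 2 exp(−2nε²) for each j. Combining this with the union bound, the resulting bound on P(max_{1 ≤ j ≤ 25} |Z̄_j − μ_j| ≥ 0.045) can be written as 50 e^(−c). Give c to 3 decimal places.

Union bound over the 25 events: P(max_{1 ≤ j ≤ 25} |Z̄_j − μ_j| ≥ 0.045) ≤ 25·2·exp(−2nε²) = 50 exp(−2·3255·0.045²).
So c = 2·3255·0.045² = 13.1828.

13.183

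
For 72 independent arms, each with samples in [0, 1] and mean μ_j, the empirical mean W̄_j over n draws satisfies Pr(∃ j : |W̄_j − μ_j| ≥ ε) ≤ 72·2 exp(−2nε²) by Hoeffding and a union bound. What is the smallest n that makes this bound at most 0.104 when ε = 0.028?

4613

Need 2·72·exp(−2nε²) ≤ 0.104, i.e. exp(−2nε²) ≤ 0.104/144.
So 2nε² ≥ ln(144/0.104) = 7.233178.
Hence n ≥ 7.233178/(2·0.028²) = 4612.996.
The smallest integer n is 4613.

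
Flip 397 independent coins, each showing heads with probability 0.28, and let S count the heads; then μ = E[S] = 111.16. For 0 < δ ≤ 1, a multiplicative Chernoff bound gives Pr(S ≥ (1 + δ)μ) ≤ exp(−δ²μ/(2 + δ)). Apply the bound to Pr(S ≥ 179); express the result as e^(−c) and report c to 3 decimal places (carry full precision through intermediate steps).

Write 179 = (1 + δ)μ, so δ = 179/111.16 − 1 = 0.6102915…
Then the exponent is δ²μ/(2 + δ) = (179 − μ)² / (μ·(2 + δ)) = 15.861130.

15.861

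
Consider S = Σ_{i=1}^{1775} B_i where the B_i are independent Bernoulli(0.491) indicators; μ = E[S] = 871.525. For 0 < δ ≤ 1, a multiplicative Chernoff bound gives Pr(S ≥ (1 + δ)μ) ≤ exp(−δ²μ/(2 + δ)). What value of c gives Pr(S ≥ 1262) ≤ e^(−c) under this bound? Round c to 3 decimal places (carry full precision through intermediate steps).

71.464

Write 1262 = (1 + δ)μ, so δ = 1262/871.525 − 1 = 0.4480365…
Then the exponent is δ²μ/(2 + δ) = (1262 − μ)² / (μ·(2 + δ)) = 71.464232.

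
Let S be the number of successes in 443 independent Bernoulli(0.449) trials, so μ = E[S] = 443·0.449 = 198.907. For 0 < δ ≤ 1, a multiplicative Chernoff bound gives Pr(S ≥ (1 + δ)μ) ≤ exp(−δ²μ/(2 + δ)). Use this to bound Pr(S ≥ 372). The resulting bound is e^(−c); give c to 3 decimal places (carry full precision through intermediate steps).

Write 372 = (1 + δ)μ, so δ = 372/198.907 − 1 = 0.8702208…
Then the exponent is δ²μ/(2 + δ) = (372 − μ)² / (μ·(2 + δ)) = 52.479978.

52.480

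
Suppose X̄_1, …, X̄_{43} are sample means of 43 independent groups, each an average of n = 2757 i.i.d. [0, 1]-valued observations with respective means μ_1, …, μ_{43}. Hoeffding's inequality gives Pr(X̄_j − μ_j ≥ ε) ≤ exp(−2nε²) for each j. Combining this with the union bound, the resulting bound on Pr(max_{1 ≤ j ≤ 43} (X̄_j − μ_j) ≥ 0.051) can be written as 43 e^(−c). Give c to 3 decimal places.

14.342

Union bound over the 43 events: Pr(max_{1 ≤ j ≤ 43} (X̄_j − μ_j) ≥ 0.051) ≤ 43·exp(−2nε²) = 43 exp(−2·2757·0.051²).
So c = 2·2757·0.051² = 14.3419.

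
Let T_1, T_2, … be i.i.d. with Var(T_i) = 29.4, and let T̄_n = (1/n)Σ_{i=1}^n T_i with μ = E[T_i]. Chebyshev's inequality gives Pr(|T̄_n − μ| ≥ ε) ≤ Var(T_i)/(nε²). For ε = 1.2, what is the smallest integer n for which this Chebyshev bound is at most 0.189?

Require 29.4/(n·1.2²) ≤ 0.189, i.e. n ≥ 29.4/(0.189·1.2²) = 108.025.
The smallest integer n is 109.

109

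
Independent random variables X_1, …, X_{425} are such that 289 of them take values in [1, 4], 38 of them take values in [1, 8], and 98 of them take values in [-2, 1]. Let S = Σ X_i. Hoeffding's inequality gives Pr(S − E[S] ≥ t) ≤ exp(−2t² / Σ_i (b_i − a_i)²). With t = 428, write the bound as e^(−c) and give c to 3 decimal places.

Σ(b_i − a_i)² = 289·3² + 38·7² + 98·3² = 5345.
c = 2t² / 5345 = 2·428² / 5345 = 68.5441.

68.544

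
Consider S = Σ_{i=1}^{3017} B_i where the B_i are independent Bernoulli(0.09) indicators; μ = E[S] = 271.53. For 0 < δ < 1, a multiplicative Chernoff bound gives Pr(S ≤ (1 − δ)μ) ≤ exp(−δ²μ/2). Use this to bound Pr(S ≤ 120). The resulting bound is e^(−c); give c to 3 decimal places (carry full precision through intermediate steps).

42.281

Write 120 = (1 − δ)μ, so δ = 1 − 120/271.53 = 0.5580599…
Then the exponent is δ²μ/2 = (μ − 120)²/(2μ) = 42.281407.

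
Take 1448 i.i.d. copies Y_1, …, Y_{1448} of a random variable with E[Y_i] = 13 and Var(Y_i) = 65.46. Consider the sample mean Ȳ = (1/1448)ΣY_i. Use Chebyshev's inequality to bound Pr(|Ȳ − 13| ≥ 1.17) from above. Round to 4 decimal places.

0.0330

Var(Ȳ) = Var(Y_i)/n = 65.46/1448 = 0.045207.
Chebyshev: Pr(|Ȳ − 13| ≥ 1.17) ≤ Var(Ȳ)/(1.17)² = 65.46/(1448·1.17²) = 0.0330.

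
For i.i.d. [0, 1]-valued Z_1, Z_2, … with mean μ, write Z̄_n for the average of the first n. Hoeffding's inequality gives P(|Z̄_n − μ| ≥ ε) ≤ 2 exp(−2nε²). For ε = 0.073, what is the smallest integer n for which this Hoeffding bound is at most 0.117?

267

Require 2·exp(−2nε²) ≤ 0.117, i.e. 2nε² ≥ ln(2/0.117) = 2.838729.
So n ≥ 2.838729 / (2·0.073²) = 266.347.
The smallest integer n is 267.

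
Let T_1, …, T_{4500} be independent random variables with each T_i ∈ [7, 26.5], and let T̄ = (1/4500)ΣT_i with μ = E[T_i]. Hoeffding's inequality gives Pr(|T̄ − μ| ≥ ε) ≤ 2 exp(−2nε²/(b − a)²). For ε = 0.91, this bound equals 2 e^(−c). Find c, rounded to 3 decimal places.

19.600

c = 2nε²/(b − a)² = 2·4500·0.91² / 19.5² = 19.6000.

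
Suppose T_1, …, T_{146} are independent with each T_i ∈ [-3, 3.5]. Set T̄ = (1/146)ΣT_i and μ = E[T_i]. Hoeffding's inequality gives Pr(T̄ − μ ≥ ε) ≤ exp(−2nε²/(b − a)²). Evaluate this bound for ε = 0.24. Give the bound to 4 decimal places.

Exponent: 2nε²/(b − a)² = 2·146·0.24² / 6.5² = 0.39809.
Bound = exp(−0.39809) = 0.67160.

0.6716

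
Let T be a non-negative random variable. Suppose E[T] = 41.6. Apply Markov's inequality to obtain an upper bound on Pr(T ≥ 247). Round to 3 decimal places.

0.168

Markov's inequality: for a non-negative random variable, Pr(T ≥ a) ≤ E[T]/a.
Here E[T] = 41.6 and a = 247, so the bound is 41.6/247 = 0.1684.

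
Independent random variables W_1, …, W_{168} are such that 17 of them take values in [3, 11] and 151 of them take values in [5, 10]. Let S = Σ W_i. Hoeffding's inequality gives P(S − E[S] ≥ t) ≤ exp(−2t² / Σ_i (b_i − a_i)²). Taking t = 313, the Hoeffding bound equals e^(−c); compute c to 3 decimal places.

40.292

Σ(b_i − a_i)² = 17·8² + 151·5² = 4863.
c = 2t² / 4863 = 2·313² / 4863 = 40.2916.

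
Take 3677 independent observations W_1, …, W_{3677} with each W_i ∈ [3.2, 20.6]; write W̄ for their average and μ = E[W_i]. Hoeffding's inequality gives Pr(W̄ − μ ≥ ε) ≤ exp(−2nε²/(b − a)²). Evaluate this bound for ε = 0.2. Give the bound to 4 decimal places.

0.3785

Exponent: 2nε²/(b − a)² = 2·3677·0.2² / 17.4² = 0.97159.
Bound = exp(−0.97159) = 0.37848.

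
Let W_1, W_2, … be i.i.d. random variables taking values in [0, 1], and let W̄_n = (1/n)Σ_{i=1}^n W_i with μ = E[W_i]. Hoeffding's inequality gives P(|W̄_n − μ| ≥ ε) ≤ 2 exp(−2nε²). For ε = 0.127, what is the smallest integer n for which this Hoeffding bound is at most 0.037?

Require 2·exp(−2nε²) ≤ 0.037, i.e. 2nε² ≥ ln(2/0.037) = 3.989985.
So n ≥ 3.989985 / (2·0.127²) = 123.690.
The smallest integer n is 124.

124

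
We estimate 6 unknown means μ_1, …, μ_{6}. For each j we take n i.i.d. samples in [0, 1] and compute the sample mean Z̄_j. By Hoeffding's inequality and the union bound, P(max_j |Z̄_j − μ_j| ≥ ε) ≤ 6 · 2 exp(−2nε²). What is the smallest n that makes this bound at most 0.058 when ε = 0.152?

Need 2·6·exp(−2nε²) ≤ 0.058, i.e. exp(−2nε²) ≤ 0.058/12.
So 2nε² ≥ ln(12/0.058) = 5.332219.
Hence n ≥ 5.332219/(2·0.152²) = 115.396.
The smallest integer n is 116.

116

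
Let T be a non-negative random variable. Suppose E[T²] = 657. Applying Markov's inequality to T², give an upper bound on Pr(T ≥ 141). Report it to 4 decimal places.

Since T ≥ 0, the event {T ≥ 141} is the same as {T² ≥ 19881}.
Markov's inequality applied to T² gives Pr(T² ≥ 19881) ≤ E[T²]/19881 = 657/19881 = 0.0330.

0.0330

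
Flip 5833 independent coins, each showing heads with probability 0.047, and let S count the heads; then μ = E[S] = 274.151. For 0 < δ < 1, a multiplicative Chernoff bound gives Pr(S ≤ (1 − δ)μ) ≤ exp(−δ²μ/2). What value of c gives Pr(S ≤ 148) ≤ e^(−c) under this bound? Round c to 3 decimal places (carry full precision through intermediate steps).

29.024

Write 148 = (1 − δ)μ, so δ = 1 − 148/274.151 = 0.4601515…
Then the exponent is δ²μ/2 = (μ − 148)²/(2μ) = 29.024287.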